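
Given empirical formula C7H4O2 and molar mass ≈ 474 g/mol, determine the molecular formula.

Empirical-formula mass = 120.10 g/mol
n = 474 / 120.10 = 3.95 ≈ 4
Molecular formula = (C7H4O2)4 = C28H16O8

C28H16O8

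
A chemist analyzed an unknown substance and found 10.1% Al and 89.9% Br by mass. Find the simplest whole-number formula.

AlBr3

Assume 100 g: 10.1 g Al, 89.9 g Br.
Al: 10.1 g ÷ 26.98 g/mol = 0.3744 mol
Br: 89.9 g ÷ 79.90 g/mol = 1.125 mol
Ratios (÷ 0.3744): Al 1.000, Br 3.006
Ratio ≈ 1:3, so the empirical formula is AlBr3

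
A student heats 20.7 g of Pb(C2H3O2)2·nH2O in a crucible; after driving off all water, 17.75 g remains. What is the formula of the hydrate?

Pb(C2H3O2)2·3H2O

Mass of water lost = 20.7 − 17.75 = 2.95 g → 2.95 / 18.02 = 0.1637 mol H2O
Molar mass of Pb(C2H3O2)2 = 325.29 g/mol → mol Pb(C2H3O2)2 = 17.75 / 325.29 = 0.05457
n = 0.1637 / 0.05457 = 3.00 ≈ 3 → Pb(C2H3O2)2·3H2O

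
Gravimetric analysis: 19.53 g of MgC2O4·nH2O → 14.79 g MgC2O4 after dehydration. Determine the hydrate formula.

Mass of water lost = 19.53 − 14.79 = 4.74 g → 4.74 / 18.02 = 0.263 mol H2O
Molar mass of MgC2O4 = 112.33 g/mol → mol MgC2O4 = 14.79 / 112.33 = 0.1317
n = 0.263 / 0.1317 = 2.00 ≈ 2 → MgC2O4·2H2O

MgC2O4·2H2O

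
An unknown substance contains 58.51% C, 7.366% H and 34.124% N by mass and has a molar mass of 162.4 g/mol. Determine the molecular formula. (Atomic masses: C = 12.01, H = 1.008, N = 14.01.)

Assume 100 g: 58.51 g C, 7.366 g H, 34.124 g N.
n(C) = 58.51/12.01 = 4.872, n(H) = 7.366/1.008 = 7.308, n(N) = 34.124/14.01 = 2.436
Divide by the smallest (2.436 mol N): C 2.000, H 3.000, N 1.000
Ratio ≈ 2:3:1, so the empirical formula is C2H3N
Empirical-formula mass = 41.05 g/mol
n = 162.4 / 41.05 = 3.96 ≈ 4
Molecular formula = (C2H3N)×4 = C8H12N4

C8H12N4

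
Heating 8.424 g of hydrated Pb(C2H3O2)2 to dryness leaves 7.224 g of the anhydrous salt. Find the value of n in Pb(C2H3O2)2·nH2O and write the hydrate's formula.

Pb(C2H3O2)2·3H2O

Mass of water lost = 8.424 − 7.224 = 1.2 g → 1.2 / 18.02 = 0.06659 mol H2O
Molar mass of Pb(C2H3O2)2 = 325.29 g/mol → mol Pb(C2H3O2)2 = 7.224 / 325.29 = 0.02221
n = 0.06659 / 0.02221 = 3.00 ≈ 3 → Pb(C2H3O2)2·3H2O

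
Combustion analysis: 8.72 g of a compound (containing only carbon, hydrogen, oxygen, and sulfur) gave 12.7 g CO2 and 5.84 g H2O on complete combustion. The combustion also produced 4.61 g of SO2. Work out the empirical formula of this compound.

mol C = 12.7 / 44.01 = 0.2886; mass C = 0.2886 × 12.01 = 3.466 g
mol H = 2 × (5.84 / 18.02) = 0.6482; mass H = 0.6482 × 1.008 = 0.6534 g
mol S = 4.61 / 64.07 = 0.07195; mass S = 2.308 g
mass O = 8.72 − (6.427) = 2.293 g → mol O = 0.1433
Smallest is S at 0.07195 mol; normalising gives C 4.011, H 9.008, O 1.992, S 1.000
≈ 4:9:2:1 → C4H9O2S

C4H9O2S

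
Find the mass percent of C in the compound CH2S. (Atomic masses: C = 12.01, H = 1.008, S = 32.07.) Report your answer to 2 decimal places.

Molar mass = 1(12.01) + 2(1.008) + 1(32.07) = 46.096 g/mol
Mass of C per mole = 1 × 12.01 = 12.010 g
% C = 12.010 / 46.096 × 100 = 26.05%

26.05%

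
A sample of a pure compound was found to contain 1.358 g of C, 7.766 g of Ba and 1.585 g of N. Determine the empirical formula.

C2BaN2

C: 1.358 g ÷ 12.01 g/mol = 0.1131 mol
Ba: 7.766 g ÷ 137.33 g/mol = 0.05655 mol
N: 1.585 g ÷ 14.01 g/mol = 0.1131 mol
Ratios (÷ 0.05655): C 2.000, Ba 1.000, N 2.001
Ratio ≈ 2:1:2, so the empirical formula is C2BaN2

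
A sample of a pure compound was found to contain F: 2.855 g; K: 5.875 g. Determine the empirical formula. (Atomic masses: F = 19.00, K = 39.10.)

Moles — F: 2.855 / 19.00 = 0.1503 mol; K: 5.875 / 39.10 = 0.1503 mol
Ratios (÷ 0.1503): F 1.000, K 1.000
→ FK

FK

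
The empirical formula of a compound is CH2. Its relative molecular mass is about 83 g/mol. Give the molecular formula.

C6H12

Empirical-formula mass = 14.03 g/mol
n = 83 / 14.03 = 5.92 ≈ 6
Molecular formula = (CH2)6 = C6H12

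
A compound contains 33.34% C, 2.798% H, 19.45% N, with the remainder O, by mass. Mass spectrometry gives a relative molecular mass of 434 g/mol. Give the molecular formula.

C12H12N6O12

Assume 100 g: 33.34 g C, 2.798 g H, 19.45 g N, 44.412 g O.
Moles — C: 33.34 / 12.01 = 2.776 mol; H: 2.798 / 1.008 = 2.776 mol; N: 19.45 / 14.01 = 1.388 mol; O: 44.412 / 16.00 = 2.776 mol
Smallest is N at 1.388 mol; normalising gives C 2.000, H 1.999, N 1.000, O 1.999
Ratio ≈ 2:2:1:2, so the empirical formula is C2H2NO2
Empirical-formula mass = 72.05 g/mol
n = 434 / 72.05 = 6.02 ≈ 6
Molecular formula = (C2H2NO2)×6 = C12H12N6O12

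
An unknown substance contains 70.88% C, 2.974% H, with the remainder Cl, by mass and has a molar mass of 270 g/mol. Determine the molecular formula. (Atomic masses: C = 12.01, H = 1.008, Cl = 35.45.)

Assume 100 g: 70.88 g C, 2.974 g H, 26.146 g Cl.
n(C) = 70.88/12.01 = 5.902, n(H) = 2.974/1.008 = 2.95, n(Cl) = 26.146/35.45 = 0.7375
Smallest is Cl at 0.7375 mol; normalising gives C 8.002, H 4.000, Cl 1.000
→ C8H4Cl
Empirical-formula mass = 135.56 g/mol
n = 270 / 135.56 = 1.99 ≈ 2
Molecular formula = (C8H4Cl)×2 = C16H8Cl2

C16H8Cl2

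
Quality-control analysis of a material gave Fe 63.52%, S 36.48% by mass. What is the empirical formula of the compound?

Assume 100 g: 63.52 g Fe, 36.48 g S.
n(Fe) = 63.52/55.85 = 1.137, n(S) = 36.48/32.07 = 1.138
Divide by the smallest (1.137 mol Fe): Fe 1.000, S 1.000
Ratio ≈ 1:1, so the empirical formula is FeS

FeS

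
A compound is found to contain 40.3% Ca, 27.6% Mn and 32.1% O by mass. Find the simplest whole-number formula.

Assume 100 g: 40.3 g Ca, 27.6 g Mn, 32.1 g O.
Moles — Ca: 40.3 / 40.08 = 1.005 mol; Mn: 27.6 / 54.94 = 0.5024 mol; O: 32.1 / 16.00 = 2.006 mol
Divide by the smallest (0.5024 mol Mn): Ca 2.002, Mn 1.000, O 3.994
Ratio ≈ 2:1:4, so the empirical formula is Ca2MnO4

Ca2MnO4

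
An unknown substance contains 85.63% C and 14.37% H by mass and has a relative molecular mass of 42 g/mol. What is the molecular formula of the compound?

Assume 100 g: 85.63 g C, 14.37 g H.
C: 85.63 g ÷ 12.01 g/mol = 7.13 mol
H: 14.37 g ÷ 1.008 g/mol = 14.26 mol
Ratios (÷ 7.13): C 1.000, H 1.999
→ CH2
Empirical-formula mass = 14.03 g/mol
n = 42 / 14.03 = 2.99 ≈ 3
Molecular formula = (CH2)×3 = C3H6

C3H6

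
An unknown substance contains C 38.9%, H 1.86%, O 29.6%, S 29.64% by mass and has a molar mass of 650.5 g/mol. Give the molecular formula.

Assume 100 g: 38.9 g C, 1.86 g H, 29.6 g O, 29.64 g S.
C: 38.9 g ÷ 12.01 g/mol = 3.239 mol
H: 1.86 g ÷ 1.008 g/mol = 1.845 mol
O: 29.6 g ÷ 16.00 g/mol = 1.85 mol
S: 29.64 g ÷ 32.07 g/mol = 0.9242 mol
Divide by the smallest (0.9242 mol S): C 3.505, H 1.997, O 2.002, S 1.000
×2: C 7.01, H 3.99, O 4.00, S 2.00 → C7H4O4S2
Empirical-formula mass = 216.24 g/mol
n = 650.5 / 216.24 = 3.01 ≈ 3
Molecular formula = (C7H4O4S2)×3 = C21H12O12S6

C21H12O12S6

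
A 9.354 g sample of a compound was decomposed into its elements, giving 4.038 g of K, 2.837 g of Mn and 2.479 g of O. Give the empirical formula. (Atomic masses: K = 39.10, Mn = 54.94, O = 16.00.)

Moles — K: 4.038 / 39.10 = 0.1033 mol; Mn: 2.837 / 54.94 = 0.05164 mol; O: 2.479 / 16.00 = 0.1549 mol
Ratios (÷ 0.05164): K 2.000, Mn 1.000, O 3.000
Ratio ≈ 2:1:3, so the empirical formula is K2MnO3

K2MnO3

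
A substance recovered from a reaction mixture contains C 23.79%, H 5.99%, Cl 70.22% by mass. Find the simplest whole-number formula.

Assume 100 g: 23.79 g C, 5.99 g H, 70.22 g Cl.
C: 23.79 g ÷ 12.01 g/mol = 1.981 mol
H: 5.99 g ÷ 1.008 g/mol = 5.942 mol
Cl: 70.22 g ÷ 35.45 g/mol = 1.981 mol
Divide by the smallest (1.981 mol Cl): C 1.000, H 3.000, Cl 1.000
Ratio ≈ 1:3:1, so the empirical formula is CH3Cl

CH3Cl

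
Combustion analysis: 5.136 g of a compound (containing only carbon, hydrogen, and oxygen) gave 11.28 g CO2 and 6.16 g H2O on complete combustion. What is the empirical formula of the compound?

mol C = 11.28 / 44.01 = 0.2563; mass C = 0.2563 × 12.01 = 3.078 g
mol H = 2 × (6.16 / 18.02) = 0.6837; mass H = 0.6837 × 1.008 = 0.6892 g
mass O = 5.136 − (3.767) = 1.369 g → mol O = 0.08554
Ratios (÷ 0.08554): C 2.996, H 7.993, O 1.000
→ C3H8O

C3H8O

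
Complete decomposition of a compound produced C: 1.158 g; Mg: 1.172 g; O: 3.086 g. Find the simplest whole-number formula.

C: 1.158 g ÷ 12.01 g/mol = 0.09642 mol
Mg: 1.172 g ÷ 24.31 g/mol = 0.04821 mol
O: 3.086 g ÷ 16.00 g/mol = 0.1929 mol
Divide by the smallest (0.04821 mol Mg): C 2.000, Mg 1.000, O 4.001
Ratio ≈ 2:1:4, so the empirical formula is C2MgO4

C2MgO4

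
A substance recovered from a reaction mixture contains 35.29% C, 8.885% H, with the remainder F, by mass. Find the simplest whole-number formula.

Assume 100 g: 35.29 g C, 8.885 g H, 55.825 g F.
C: 35.29 g ÷ 12.01 g/mol = 2.938 mol
H: 8.885 g ÷ 1.008 g/mol = 8.814 mol
F: 55.825 g ÷ 19.00 g/mol = 2.938 mol
Divide by the smallest (2.938 mol F): C 1.000, H 3.000, F 1.000
Ratio ≈ 1:3:1, so the empirical formula is CH3F

CH3F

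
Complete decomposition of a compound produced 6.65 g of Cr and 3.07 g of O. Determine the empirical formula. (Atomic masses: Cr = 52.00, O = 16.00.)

n(Cr) = 6.65/52.00 = 0.1279, n(O) = 3.07/16.00 = 0.1919
Divide by the smallest (0.1279 mol Cr): Cr 1.000, O 1.500
×2: Cr 2.00, O 3.00 → Cr2O3

Cr2O3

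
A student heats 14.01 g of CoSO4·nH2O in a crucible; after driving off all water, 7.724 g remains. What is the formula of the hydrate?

CoSO4·7H2O

Mass of water lost = 14.01 − 7.724 = 6.286 g → 6.286 / 18.02 = 0.3488 mol H2O
Molar mass of CoSO4 = 155.00 g/mol → mol CoSO4 = 7.724 / 155.00 = 0.04983
n = 0.3488 / 0.04983 = 7.00 ≈ 7 → CoSO4·7H2O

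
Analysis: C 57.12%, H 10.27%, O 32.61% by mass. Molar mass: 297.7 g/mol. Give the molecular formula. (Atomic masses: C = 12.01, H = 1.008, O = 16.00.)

C14H30O6

Assume 100 g: 57.12 g C, 10.27 g H, 32.61 g O.
C: 57.12 g ÷ 12.01 g/mol = 4.756 mol
H: 10.27 g ÷ 1.008 g/mol = 10.19 mol
O: 32.61 g ÷ 16.00 g/mol = 2.038 mol
Ratios (÷ 2.038): C 2.334, H 4.999, O 1.000
Scaling by 3: C 7.00, H 15.00, O 3.00 → C7H15O3
Empirical-formula mass = 147.19 g/mol
n = 297.7 / 147.19 = 2.02 ≈ 2
Molecular formula = (C7H15O3)×2 = C14H30O6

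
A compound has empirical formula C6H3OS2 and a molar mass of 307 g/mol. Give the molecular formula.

Empirical-formula mass = 155.22 g/mol
n = 307 / 155.22 = 1.98 ≈ 2
Molecular formula = (C6H3OS2)2 = C12H6O2S4

C12H6O2S4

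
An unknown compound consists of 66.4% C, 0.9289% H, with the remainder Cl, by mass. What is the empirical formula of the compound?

Assume 100 g: 66.4 g C, 0.9289 g H, 32.671 g Cl.
Moles — C: 66.4 / 12.01 = 5.529 mol; H: 0.9289 / 1.008 = 0.9215 mol; Cl: 32.671 / 35.45 = 0.9216 mol
Divide by the smallest (0.9215 mol H): C 6.000, H 1.000, Cl 1.000
Ratio ≈ 6:1:1, so the empirical formula is C6HCl

C6HCl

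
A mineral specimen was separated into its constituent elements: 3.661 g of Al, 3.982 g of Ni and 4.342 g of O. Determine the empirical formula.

Al: 3.661 g ÷ 26.98 g/mol = 0.1357 mol
Ni: 3.982 g ÷ 58.69 g/mol = 0.06785 mol
O: 4.342 g ÷ 16.00 g/mol = 0.2714 mol
Smallest is Ni at 0.06785 mol; normalising gives Al 2.000, Ni 1.000, O 4.000
→ Al2NiO4

Al2NiO4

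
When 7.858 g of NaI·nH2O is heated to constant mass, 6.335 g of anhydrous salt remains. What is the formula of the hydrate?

Mass of water lost = 7.858 − 6.335 = 1.523 g → 1.523 / 18.02 = 0.08452 mol H2O
Molar mass of NaI = 149.89 g/mol → mol NaI = 6.335 / 149.89 = 0.04226
n = 0.08452 / 0.04226 = 2.00 ≈ 2 → NaI·2H2O

NaI·2H2O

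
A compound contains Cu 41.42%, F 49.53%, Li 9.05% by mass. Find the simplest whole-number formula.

Assume 100 g: 41.42 g Cu, 49.53 g F, 9.05 g Li.
n(Cu) = 41.42/63.55 = 0.6518, n(F) = 49.53/19.00 = 2.607, n(Li) = 9.05/6.94 = 1.304
Divide by the smallest (0.6518 mol Cu): Cu 1.000, F 4.000, Li 2.001
→ CuF4Li2

CuF4Li2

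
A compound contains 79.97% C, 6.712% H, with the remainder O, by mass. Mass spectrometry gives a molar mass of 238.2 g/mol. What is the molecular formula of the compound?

C16H16O2

Assume 100 g: 79.97 g C, 6.712 g H, 13.318 g O.
Moles — C: 79.97 / 12.01 = 6.659 mol; H: 6.712 / 1.008 = 6.659 mol; O: 13.318 / 16.00 = 0.8324 mol
Divide by the smallest (0.8324 mol O): C 8.000, H 8.000, O 1.000
→ C8H8O
Empirical-formula mass = 120.14 g/mol
n = 238.2 / 120.14 = 1.98 ≈ 2
Molecular formula = (C8H8O)×2 = C16H16O2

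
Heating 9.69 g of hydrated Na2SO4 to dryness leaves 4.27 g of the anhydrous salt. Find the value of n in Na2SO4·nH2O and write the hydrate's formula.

Mass of water lost = 9.69 − 4.27 = 5.42 g → 5.42 / 18.02 = 0.3008 mol H2O
Molar mass of Na2SO4 = 142.05 g/mol → mol Na2SO4 = 4.27 / 142.05 = 0.03006
n = 0.3008 / 0.03006 = 10.01 ≈ 10 → Na2SO4·10H2O

Na2SO4·10H2O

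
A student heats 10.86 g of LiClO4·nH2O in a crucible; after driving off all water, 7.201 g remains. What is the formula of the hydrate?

Mass of water lost = 10.86 − 7.201 = 3.659 g → 3.659 / 18.02 = 0.2031 mol H2O
Molar mass of LiClO4 = 106.39 g/mol → mol LiClO4 = 7.201 / 106.39 = 0.06768
n = 0.2031 / 0.06768 = 3.00 ≈ 3 → LiClO4·3H2O

LiClO4·3H2O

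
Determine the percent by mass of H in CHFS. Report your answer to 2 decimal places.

1.57%

Molar mass = 1(12.01) + 1(1.008) + 1(19.00) + 1(32.07) = 64.088 g/mol
Mass of H per mole = 1 × 1.008 = 1.008 g
% H = 1.008 / 64.088 × 100 = 1.57%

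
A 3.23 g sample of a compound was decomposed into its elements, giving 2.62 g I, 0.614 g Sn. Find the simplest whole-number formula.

I4Sn

n(I) = 2.62/126.90 = 0.02065, n(Sn) = 0.614/118.71 = 0.005172
Smallest is Sn at 0.005172 mol; normalising gives I 3.992, Sn 1.000
≈ 4:1 → I4Sn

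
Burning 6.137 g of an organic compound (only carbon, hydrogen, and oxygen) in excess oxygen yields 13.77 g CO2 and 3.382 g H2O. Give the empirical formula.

C5H6O2

mol C = 13.77 / 44.01 = 0.3129; mass C = 0.3129 × 12.01 = 3.758 g
mol H = 2 × (3.382 / 18.02) = 0.3754; mass H = 0.3754 × 1.008 = 0.3784 g
mass O = 6.137 − (4.136) = 2.001 g → mol O = 0.1251
Divide by the smallest (0.1251 mol O): C 2.502, H 3.002, O 1.000
×2: C 5.00, H 6.00, O 2.00 → C5H6O2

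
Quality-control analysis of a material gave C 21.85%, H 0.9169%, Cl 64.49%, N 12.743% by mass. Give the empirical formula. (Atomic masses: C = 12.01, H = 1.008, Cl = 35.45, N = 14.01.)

Assume 100 g: 21.85 g C, 0.9169 g H, 64.49 g Cl, 12.743 g N.
C: 21.85 g ÷ 12.01 g/mol = 1.819 mol
H: 0.9169 g ÷ 1.008 g/mol = 0.9096 mol
Cl: 64.49 g ÷ 35.45 g/mol = 1.819 mol
N: 12.743 g ÷ 14.01 g/mol = 0.9096 mol
Smallest is N at 0.9096 mol; normalising gives C 2.000, H 1.000, Cl 2.000, N 1.000
≈ 2:1:2:1 → C2HCl2N

C2HCl2N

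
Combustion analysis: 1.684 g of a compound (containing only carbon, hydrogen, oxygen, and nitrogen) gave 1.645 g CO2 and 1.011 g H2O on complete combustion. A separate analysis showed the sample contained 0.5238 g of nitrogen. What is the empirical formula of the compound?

mol C = 1.645 / 44.01 = 0.03738; mass C = 0.03738 × 12.01 = 0.4489 g
mol H = 2 × (1.011 / 18.02) = 0.1122; mass H = 0.1122 × 1.008 = 0.1131 g
mol N = 0.5238 / 14.01 = 0.03739
mass O = 1.684 − (1.086) = 0.5982 g → mol O = 0.03739
Smallest is C at 0.03738 mol; normalising gives C 1.000, H 3.002, N 1.000, O 1.000
→ CH3NO

CH3NO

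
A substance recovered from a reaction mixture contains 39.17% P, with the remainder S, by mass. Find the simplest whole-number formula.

P2S3

Assume 100 g: 39.17 g P, 60.83 g S.
Moles — P: 39.17 / 30.97 = 1.265 mol; S: 60.83 / 32.07 = 1.897 mol
Smallest is P at 1.265 mol; normalising gives P 1.000, S 1.500
Scaling by 2: P 2.00, S 3.00 → P2S3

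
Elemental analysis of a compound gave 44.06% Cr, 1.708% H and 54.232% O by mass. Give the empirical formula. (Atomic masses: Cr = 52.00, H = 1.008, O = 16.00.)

CrH2O4

Assume 100 g: 44.06 g Cr, 1.708 g H, 54.232 g O.
Cr: 44.06 g ÷ 52.00 g/mol = 0.8473 mol
H: 1.708 g ÷ 1.008 g/mol = 1.694 mol
O: 54.232 g ÷ 16.00 g/mol = 3.389 mol
Ratios (÷ 0.8473): Cr 1.000, H 2.000, O 4.000
Ratio ≈ 1:2:4, so the empirical formula is CrH2O4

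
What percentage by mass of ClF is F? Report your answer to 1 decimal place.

Molar mass = 1(35.45) + 1(19.00) = 54.450 g/mol
Mass of F per mole = 1 × 19.00 = 19.000 g
% F = 19.000 / 54.450 × 100 = 34.9%

34.9%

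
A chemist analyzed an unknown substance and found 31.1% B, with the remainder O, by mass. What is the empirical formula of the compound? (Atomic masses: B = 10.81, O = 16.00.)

Assume 100 g: 31.1 g B, 68.9 g O.
B: 31.1 g ÷ 10.81 g/mol = 2.877 mol
O: 68.9 g ÷ 16.00 g/mol = 4.306 mol
Smallest is B at 2.877 mol; normalising gives B 1.000, O 1.497
Scaling by 2: B 2.00, O 2.99 → B2O3

B2O3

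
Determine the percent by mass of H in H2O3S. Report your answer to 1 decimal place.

2.5%

Molar mass = 2(1.008) + 3(16.00) + 1(32.07) = 82.086 g/mol
Mass of H per mole = 2 × 1.008 = 2.016 g
% H = 2.016 / 82.086 × 100 = 2.5%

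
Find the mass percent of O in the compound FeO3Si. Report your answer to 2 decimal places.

Molar mass = 1(55.85) + 3(16.00) + 1(28.09) = 131.940 g/mol
Mass of O per mole = 3 × 16.00 = 48.000 g
% O = 48.000 / 131.940 × 100 = 36.38%

36.38%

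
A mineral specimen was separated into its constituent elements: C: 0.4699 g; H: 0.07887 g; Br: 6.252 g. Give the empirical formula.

CH2Br2

n(C) = 0.4699/12.01 = 0.03913, n(H) = 0.07887/1.008 = 0.07824, n(Br) = 6.252/79.90 = 0.07825
Ratios (÷ 0.03913): C 1.000, H 2.000, Br 2.000
→ CH2Br2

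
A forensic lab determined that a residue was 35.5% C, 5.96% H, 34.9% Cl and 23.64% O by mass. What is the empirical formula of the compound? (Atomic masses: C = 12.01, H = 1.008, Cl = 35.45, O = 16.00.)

Assume 100 g: 35.5 g C, 5.96 g H, 34.9 g Cl, 23.64 g O.
n(C) = 35.5/12.01 = 2.956, n(H) = 5.96/1.008 = 5.913, n(Cl) = 34.9/35.45 = 0.9845, n(O) = 23.64/16.00 = 1.478
Ratios (÷ 0.9845): C 3.002, H 6.006, Cl 1.000, O 1.501
Multiply by 2: C 6.00, H 12.01, Cl 2.00, O 3.00 → C6H12Cl2O3

C6H12Cl2O3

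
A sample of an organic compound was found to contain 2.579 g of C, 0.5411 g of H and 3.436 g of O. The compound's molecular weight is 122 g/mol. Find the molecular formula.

C4H10O4

C: 2.579 g ÷ 12.01 g/mol = 0.2147 mol
H: 0.5411 g ÷ 1.008 g/mol = 0.5368 mol
O: 3.436 g ÷ 16.00 g/mol = 0.2147 mol
Ratios (÷ 0.2147): C 1.000, H 2.500, O 1.000
×2: C 2.00, H 5.00, O 2.00 → C2H5O2
Empirical-formula mass = 61.06 g/mol
n = 122 / 61.06 = 2.00 ≈ 2
Molecular formula = (C2H5O2)×2 = C4H10O4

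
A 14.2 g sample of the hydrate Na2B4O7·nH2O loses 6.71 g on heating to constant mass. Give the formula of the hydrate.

Mass of anhydrous Na2B4O7 = 14.2 − 6.71 = 7.49 g
mol H2O = 6.71 / 18.02 = 0.3724
Molar mass of Na2B4O7 = 201.22 g/mol → mol Na2B4O7 = 7.49 / 201.22 = 0.03722
n = 0.3724 / 0.03722 = 10.00 ≈ 10 → Na2B4O7·10H2O

Na2B4O7·10H2O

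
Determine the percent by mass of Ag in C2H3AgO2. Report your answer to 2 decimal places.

64.63%

Molar mass = 2(12.01) + 3(1.008) + 1(107.87) + 2(16.00) = 166.914 g/mol
Mass of Ag per mole = 1 × 107.87 = 107.870 g
% Ag = 107.870 / 166.914 × 100 = 64.63%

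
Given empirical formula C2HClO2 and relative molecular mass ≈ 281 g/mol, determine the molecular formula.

Empirical-formula mass = 92.48 g/mol
n = 281 / 92.48 = 3.04 ≈ 3
Molecular formula = (C2HClO2)3 = C6H3Cl3O6

C6H3Cl3O6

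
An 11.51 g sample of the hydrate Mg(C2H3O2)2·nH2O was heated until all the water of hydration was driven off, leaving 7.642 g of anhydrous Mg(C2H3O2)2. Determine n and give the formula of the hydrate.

Mass of water lost = 11.51 − 7.642 = 3.868 g → 3.868 / 18.02 = 0.2147 mol H2O
Molar mass of Mg(C2H3O2)2 = 142.40 g/mol → mol Mg(C2H3O2)2 = 7.642 / 142.40 = 0.05367
n = 0.2147 / 0.05367 = 4.00 ≈ 4 → Mg(C2H3O2)2·4H2O

Mg(C2H3O2)2·4H2O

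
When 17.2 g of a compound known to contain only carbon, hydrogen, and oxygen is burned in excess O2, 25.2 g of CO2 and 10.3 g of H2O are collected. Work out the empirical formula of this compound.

mol C = 25.2 / 44.01 = 0.5726; mass C = 0.5726 × 12.01 = 6.877 g
mol H = 2 × (10.3 / 18.02) = 1.143; mass H = 1.143 × 1.008 = 1.152 g
mass O = 17.2 − (8.029) = 9.171 g → mol O = 0.5732
Smallest is C at 0.5726 mol; normalising gives C 1.000, H 1.996, O 1.001
Ratio ≈ 1:2:1, so the empirical formula is CH2O

CH2O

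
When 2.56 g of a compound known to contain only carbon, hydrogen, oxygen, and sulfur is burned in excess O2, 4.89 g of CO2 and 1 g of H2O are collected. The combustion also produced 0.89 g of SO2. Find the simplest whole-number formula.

C8H8O3S

mol C = 4.89 / 44.01 = 0.1111; mass C = 0.1111 × 12.01 = 1.334 g
mol H = 2 × (1 / 18.02) = 0.1110; mass H = 0.1110 × 1.008 = 0.1119 g
mol S = 0.89 / 64.07 = 0.01389; mass S = 0.4455 g
mass O = 2.56 − (1.892) = 0.6682 g → mol O = 0.04176
Smallest is S at 0.01389 mol; normalising gives C 7.999, H 7.990, O 3.006, S 1.000
→ C8H8O3S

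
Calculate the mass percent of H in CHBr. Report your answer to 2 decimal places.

1.08%

Molar mass = 1(12.01) + 1(1.008) + 1(79.90) = 92.918 g/mol
Mass of H per mole = 1 × 1.008 = 1.008 g
% H = 1.008 / 92.918 × 100 = 1.08%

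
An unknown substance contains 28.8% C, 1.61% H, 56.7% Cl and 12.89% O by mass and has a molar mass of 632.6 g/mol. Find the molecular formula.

Assume 100 g: 28.8 g C, 1.61 g H, 56.7 g Cl, 12.89 g O.
C: 28.8 g ÷ 12.01 g/mol = 2.398 mol
H: 1.61 g ÷ 1.008 g/mol = 1.597 mol
Cl: 56.7 g ÷ 35.45 g/mol = 1.599 mol
O: 12.89 g ÷ 16.00 g/mol = 0.8056 mol
Divide by the smallest (0.8056 mol O): C 2.977, H 1.983, Cl 1.985, O 1.000
→ C3H2Cl2O
Empirical-formula mass = 124.95 g/mol
n = 632.6 / 124.95 = 5.06 ≈ 5
Molecular formula = (C3H2Cl2O)×5 = C15H10Cl10O5

C15H10Cl10O5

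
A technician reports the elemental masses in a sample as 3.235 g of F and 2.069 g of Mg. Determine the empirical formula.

F2Mg

n(F) = 3.235/19.00 = 0.1703, n(Mg) = 2.069/24.31 = 0.08511
Divide by the smallest (0.08511 mol Mg): F 2.001, Mg 1.000
→ F2Mg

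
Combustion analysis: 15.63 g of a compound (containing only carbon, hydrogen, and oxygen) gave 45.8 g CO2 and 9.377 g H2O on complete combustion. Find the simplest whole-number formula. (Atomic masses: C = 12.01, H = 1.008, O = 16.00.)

C8H8O

mol C = 45.8 / 44.01 = 1.041; mass C = 1.041 × 12.01 = 12.50 g
mol H = 2 × (9.377 / 18.02) = 1.041; mass H = 1.041 × 1.008 = 1.049 g
mass O = 15.63 − (13.55) = 2.082 g → mol O = 0.1302
Ratios (÷ 0.1302): C 7.996, H 7.996, O 1.000
→ C8H8O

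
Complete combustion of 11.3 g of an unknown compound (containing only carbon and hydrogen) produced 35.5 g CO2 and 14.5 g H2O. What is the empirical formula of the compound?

mol C = 35.5 / 44.01 = 0.8066; mass C = 0.8066 × 12.01 = 9.688 g
mol H = 2 × (14.5 / 18.02) = 1.609; mass H = 1.609 × 1.008 = 1.622 g
Ratios (÷ 0.8066): C 1.000, H 1.995
Ratio ≈ 1:2, so the empirical formula is CH2

CH2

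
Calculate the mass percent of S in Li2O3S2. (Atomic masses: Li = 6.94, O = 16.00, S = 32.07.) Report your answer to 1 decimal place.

50.9%

Molar mass = 2(6.94) + 3(16.00) + 2(32.07) = 126.020 g/mol
Mass of S per mole = 2 × 32.07 = 64.140 g
% S = 64.140 / 126.020 × 100 = 50.9%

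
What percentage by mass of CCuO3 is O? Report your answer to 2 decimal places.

38.85%

Molar mass = 1(12.01) + 1(63.55) + 3(16.00) = 123.560 g/mol
Mass of O per mole = 3 × 16.00 = 48.000 g
% O = 48.000 / 123.560 × 100 = 38.85%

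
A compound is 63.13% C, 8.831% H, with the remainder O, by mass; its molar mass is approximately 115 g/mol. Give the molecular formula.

Assume 100 g: 63.13 g C, 8.831 g H, 28.039 g O.
Moles — C: 63.13 / 12.01 = 5.256 mol; H: 8.831 / 1.008 = 8.761 mol; O: 28.039 / 16.00 = 1.752 mol
Ratios (÷ 1.752): C 3.000, H 4.999, O 1.000
≈ 3:5:1 → C3H5O
Empirical-formula mass = 57.07 g/mol
n = 115 / 57.07 = 2.02 ≈ 2
Molecular formula = (C3H5O)×2 = C6H10O2

C6H10O2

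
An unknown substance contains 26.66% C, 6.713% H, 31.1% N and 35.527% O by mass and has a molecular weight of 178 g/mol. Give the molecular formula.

Assume 100 g: 26.66 g C, 6.713 g H, 31.1 g N, 35.527 g O.
C: 26.66 g ÷ 12.01 g/mol = 2.22 mol
H: 6.713 g ÷ 1.008 g/mol = 6.66 mol
N: 31.1 g ÷ 14.01 g/mol = 2.22 mol
O: 35.527 g ÷ 16.00 g/mol = 2.22 mol
Smallest is C at 2.22 mol; normalising gives C 1.000, H 3.000, N 1.000, O 1.000
≈ 1:3:1:1 → CH3NO
Empirical-formula mass = 45.04 g/mol
n = 178 / 45.04 = 3.95 ≈ 4
Molecular formula = (CH3NO)×4 = C4H12N4O4

C4H12N4O4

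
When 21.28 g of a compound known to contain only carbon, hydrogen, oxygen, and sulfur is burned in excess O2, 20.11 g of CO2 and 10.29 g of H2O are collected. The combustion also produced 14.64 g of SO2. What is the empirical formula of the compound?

mol C = 20.11 / 44.01 = 0.4569; mass C = 0.4569 × 12.01 = 5.488 g
mol H = 2 × (10.29 / 18.02) = 1.142; mass H = 1.142 × 1.008 = 1.151 g
mol S = 14.64 / 64.07 = 0.2285; mass S = 7.328 g
mass O = 21.28 − (13.97) = 7.313 g → mol O = 0.4571
Divide by the smallest (0.2285 mol S): C 2.000, H 4.998, O 2.000, S 1.000
Ratio ≈ 2:5:2:1, so the empirical formula is C2H5O2S

C2H5O2S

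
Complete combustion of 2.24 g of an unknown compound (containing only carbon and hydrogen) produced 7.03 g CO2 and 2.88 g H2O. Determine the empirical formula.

CH2

mol C = 7.03 / 44.01 = 0.1597; mass C = 0.1597 × 12.01 = 1.918 g
mol H = 2 × (2.88 / 18.02) = 0.3196; mass H = 0.3196 × 1.008 = 0.3222 g
Smallest is C at 0.1597 mol; normalising gives C 1.000, H 2.001
Ratio ≈ 1:2, so the empirical formula is CH2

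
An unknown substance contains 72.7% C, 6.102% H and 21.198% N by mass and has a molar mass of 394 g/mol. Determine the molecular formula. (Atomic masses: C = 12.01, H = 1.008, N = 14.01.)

C24H24N6

Assume 100 g: 72.7 g C, 6.102 g H, 21.198 g N.
C: 72.7 g ÷ 12.01 g/mol = 6.053 mol
H: 6.102 g ÷ 1.008 g/mol = 6.054 mol
N: 21.198 g ÷ 14.01 g/mol = 1.513 mol
Smallest is N at 1.513 mol; normalising gives C 4.001, H 4.001, N 1.000
Ratio ≈ 4:4:1, so the empirical formula is C4H4N
Empirical-formula mass = 66.08 g/mol
n = 394 / 66.08 = 5.96 ≈ 6
Molecular formula = (C4H4N)×6 = C24H24N6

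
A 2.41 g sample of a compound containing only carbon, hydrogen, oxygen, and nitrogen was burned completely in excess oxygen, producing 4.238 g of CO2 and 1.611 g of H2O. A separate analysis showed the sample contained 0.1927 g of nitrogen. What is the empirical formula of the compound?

mol C = 4.238 / 44.01 = 0.09630; mass C = 0.09630 × 12.01 = 1.157 g
mol H = 2 × (1.611 / 18.02) = 0.1788; mass H = 0.1788 × 1.008 = 0.1802 g
mol N = 0.1927 / 14.01 = 0.01375
mass O = 2.41 − (1.529) = 0.8805 g → mol O = 0.05503
Divide by the smallest (0.01375 mol N): C 7.001, H 13.000, N 1.000, O 4.001
Ratio ≈ 7:13:1:4, so the empirical formula is C7H13NO4

C7H13NO4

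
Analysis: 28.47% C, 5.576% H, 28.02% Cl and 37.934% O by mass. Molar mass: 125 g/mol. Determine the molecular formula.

Assume 100 g: 28.47 g C, 5.576 g H, 28.02 g Cl, 37.934 g O.
n(C) = 28.47/12.01 = 2.371, n(H) = 5.576/1.008 = 5.532, n(Cl) = 28.02/35.45 = 0.7904, n(O) = 37.934/16.00 = 2.371
Smallest is Cl at 0.7904 mol; normalising gives C 2.999, H 6.999, Cl 1.000, O 3.000
≈ 3:7:1:3 → C3H7ClO3
Empirical-formula mass = 126.54 g/mol
n = 125 / 126.54 = 0.99 ≈ 1
Molecular formula = empirical formula = C3H7ClO3

C3H7ClO3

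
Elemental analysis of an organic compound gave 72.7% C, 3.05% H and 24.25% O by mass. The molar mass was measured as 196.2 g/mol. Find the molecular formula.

C12H6O3

Assume 100 g: 72.7 g C, 3.05 g H, 24.25 g O.
n(C) = 72.7/12.01 = 6.053, n(H) = 3.05/1.008 = 3.026, n(O) = 24.25/16.00 = 1.516
Divide by the smallest (1.516 mol O): C 3.994, H 1.996, O 1.000
Ratio ≈ 4:2:1, so the empirical formula is C4H2O
Empirical-formula mass = 66.06 g/mol
n = 196.2 / 66.06 = 2.97 ≈ 3
Molecular formula = (C4H2O)×3 = C12H6O3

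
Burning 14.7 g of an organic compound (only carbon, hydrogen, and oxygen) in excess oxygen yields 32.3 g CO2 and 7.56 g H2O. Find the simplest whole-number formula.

C7H8O3

mol C = 32.3 / 44.01 = 0.7339; mass C = 0.7339 × 12.01 = 8.814 g
mol H = 2 × (7.56 / 18.02) = 0.8391; mass H = 0.8391 × 1.008 = 0.8458 g
mass O = 14.7 − (9.660) = 5.040 g → mol O = 0.3150
Ratios (÷ 0.315): C 2.330, H 2.664, O 1.000
Multiply by 3: C 6.99, H 7.99, O 3.00 → C7H8O3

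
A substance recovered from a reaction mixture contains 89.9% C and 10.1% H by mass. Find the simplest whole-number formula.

C3H4

Assume 100 g: 89.9 g C, 10.1 g H.
C: 89.9 g ÷ 12.01 g/mol = 7.485 mol
H: 10.1 g ÷ 1.008 g/mol = 10.02 mol
Divide by the smallest (7.485 mol C): C 1.000, H 1.339
×3: C 3.00, H 4.02 → C3H4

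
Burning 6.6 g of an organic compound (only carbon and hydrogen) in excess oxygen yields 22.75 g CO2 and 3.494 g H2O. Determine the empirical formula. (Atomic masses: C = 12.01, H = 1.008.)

mol C = 22.75 / 44.01 = 0.5169; mass C = 0.5169 × 12.01 = 6.208 g
mol H = 2 × (3.494 / 18.02) = 0.3878; mass H = 0.3878 × 1.008 = 0.3909 g
Smallest is H at 0.3878 mol; normalising gives C 1.333, H 1.000
Multiply by 3: C 4.00, H 3.00 → C4H3

C4H3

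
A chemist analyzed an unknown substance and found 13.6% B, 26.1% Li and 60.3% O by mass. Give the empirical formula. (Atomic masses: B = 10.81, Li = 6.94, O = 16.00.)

BLi3O3

Assume 100 g: 13.6 g B, 26.1 g Li, 60.3 g O.
B: 13.6 g ÷ 10.81 g/mol = 1.258 mol
Li: 26.1 g ÷ 6.94 g/mol = 3.761 mol
O: 60.3 g ÷ 16.00 g/mol = 3.769 mol
Divide by the smallest (1.258 mol B): B 1.000, Li 2.989, O 2.996
≈ 1:3:3 → BLi3O3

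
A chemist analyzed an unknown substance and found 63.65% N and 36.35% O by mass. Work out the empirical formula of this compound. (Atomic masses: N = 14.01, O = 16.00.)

Assume 100 g: 63.65 g N, 36.35 g O.
Moles — N: 63.65 / 14.01 = 4.543 mol; O: 36.35 / 16.00 = 2.272 mol
Smallest is O at 2.272 mol; normalising gives N 2.000, O 1.000
Ratio ≈ 2:1, so the empirical formula is N2O

N2O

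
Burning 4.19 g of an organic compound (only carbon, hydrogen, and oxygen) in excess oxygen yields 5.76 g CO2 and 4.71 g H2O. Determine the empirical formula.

mol C = 5.76 / 44.01 = 0.1309; mass C = 0.1309 × 12.01 = 1.572 g
mol H = 2 × (4.71 / 18.02) = 0.5228; mass H = 0.5228 × 1.008 = 0.5269 g
mass O = 4.19 − (2.099) = 2.091 g → mol O = 0.1307
Divide by the smallest (0.1307 mol O): C 1.001, H 4.000, O 1.000
Ratio ≈ 1:4:1, so the empirical formula is CH4O

CH4O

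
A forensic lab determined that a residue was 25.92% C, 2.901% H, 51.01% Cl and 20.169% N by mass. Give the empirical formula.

Assume 100 g: 25.92 g C, 2.901 g H, 51.01 g Cl, 20.169 g N.
C: 25.92 g ÷ 12.01 g/mol = 2.158 mol
H: 2.901 g ÷ 1.008 g/mol = 2.878 mol
Cl: 51.01 g ÷ 35.45 g/mol = 1.439 mol
N: 20.169 g ÷ 14.01 g/mol = 1.44 mol
Ratios (÷ 1.439): C 1.500, H 2.000, Cl 1.000, N 1.000
Multiply by 2: C 3.00, H 4.00, Cl 2.00, N 2.00 → C3H4Cl2N2

C3H4Cl2N2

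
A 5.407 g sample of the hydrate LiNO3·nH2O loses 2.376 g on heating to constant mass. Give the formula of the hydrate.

Mass of anhydrous LiNO3 = 5.407 − 2.376 = 3.031 g
mol H2O = 2.376 / 18.02 = 0.1319
Molar mass of LiNO3 = 68.95 g/mol → mol LiNO3 = 3.031 / 68.95 = 0.04396
n = 0.1319 / 0.04396 = 3.00 ≈ 3 → LiNO3·3H2O

LiNO3·3H2O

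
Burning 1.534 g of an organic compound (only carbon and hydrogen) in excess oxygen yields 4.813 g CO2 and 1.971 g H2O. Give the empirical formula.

mol C = 4.813 / 44.01 = 0.1094; mass C = 0.1094 × 12.01 = 1.313 g
mol H = 2 × (1.971 / 18.02) = 0.2188; mass H = 0.2188 × 1.008 = 0.2205 g
Divide by the smallest (0.1094 mol C): C 1.000, H 2.000
Ratio ≈ 1:2, so the empirical formula is CH2

CH2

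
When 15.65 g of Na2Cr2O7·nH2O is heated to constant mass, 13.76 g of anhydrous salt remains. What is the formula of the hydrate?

Mass of water lost = 15.65 − 13.76 = 1.89 g → 1.89 / 18.02 = 0.1049 mol H2O
Molar mass of Na2Cr2O7 = 261.98 g/mol → mol Na2Cr2O7 = 13.76 / 261.98 = 0.05252
n = 0.1049 / 0.05252 = 2.00 ≈ 2 → Na2Cr2O7·2H2O

Na2Cr2O7·2H2O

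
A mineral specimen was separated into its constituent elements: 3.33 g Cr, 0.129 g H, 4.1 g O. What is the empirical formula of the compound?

CrH2O4

Moles — Cr: 3.33 / 52.00 = 0.06404 mol; H: 0.129 / 1.008 = 0.128 mol; O: 4.1 / 16.00 = 0.2562 mol
Ratios (÷ 0.06404): Cr 1.000, H 1.998, O 4.002
≈ 1:2:4 → CrH2O4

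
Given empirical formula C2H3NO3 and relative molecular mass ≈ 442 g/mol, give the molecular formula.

Empirical-formula mass = 89.05 g/mol
n = 442 / 89.05 = 4.96 ≈ 5
Molecular formula = (C2H3NO3)5 = C10H15N5O15

C10H15N5O15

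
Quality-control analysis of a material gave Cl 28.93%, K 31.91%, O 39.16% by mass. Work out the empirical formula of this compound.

ClKO3

Assume 100 g: 28.93 g Cl, 31.91 g K, 39.16 g O.
Moles — Cl: 28.93 / 35.45 = 0.8161 mol; K: 31.91 / 39.10 = 0.8161 mol; O: 39.16 / 16.00 = 2.447 mol
Ratios (÷ 0.8161): Cl 1.000, K 1.000, O 2.999
≈ 1:1:3 → ClKO3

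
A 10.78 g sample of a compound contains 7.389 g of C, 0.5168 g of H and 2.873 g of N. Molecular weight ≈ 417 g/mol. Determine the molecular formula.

C24H20N8

C: 7.389 g ÷ 12.01 g/mol = 0.6152 mol
H: 0.5168 g ÷ 1.008 g/mol = 0.5127 mol
N: 2.873 g ÷ 14.01 g/mol = 0.2051 mol
Smallest is N at 0.2051 mol; normalising gives C 3.000, H 2.500, N 1.000
Multiply by 2: C 6.00, H 5.00, N 2.00 → C6H5N2
Empirical-formula mass = 105.12 g/mol
n = 417 / 105.12 = 3.97 ≈ 4
Molecular formula = (C6H5N2)×4 = C24H20N8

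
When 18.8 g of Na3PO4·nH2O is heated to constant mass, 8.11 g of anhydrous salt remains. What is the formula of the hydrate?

Na3PO4·12H2O

Mass of water lost = 18.8 − 8.11 = 10.69 g → 10.69 / 18.02 = 0.5932 mol H2O
Molar mass of Na3PO4 = 163.94 g/mol → mol Na3PO4 = 8.11 / 163.94 = 0.04947
n = 0.5932 / 0.04947 = 11.99 ≈ 12 → Na3PO4·12H2O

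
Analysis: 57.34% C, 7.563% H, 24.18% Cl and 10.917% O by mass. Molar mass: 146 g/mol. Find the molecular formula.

Assume 100 g: 57.34 g C, 7.563 g H, 24.18 g Cl, 10.917 g O.
n(C) = 57.34/12.01 = 4.774, n(H) = 7.563/1.008 = 7.503, n(Cl) = 24.18/35.45 = 0.6821, n(O) = 10.917/16.00 = 0.6823
Divide by the smallest (0.6821 mol Cl): C 7.000, H 11.000, Cl 1.000, O 1.000
≈ 7:11:1:1 → C7H11ClO
Empirical-formula mass = 146.61 g/mol
n = 146 / 146.61 = 1.00 ≈ 1
Molecular formula = empirical formula = C7H11ClO

C7H11ClO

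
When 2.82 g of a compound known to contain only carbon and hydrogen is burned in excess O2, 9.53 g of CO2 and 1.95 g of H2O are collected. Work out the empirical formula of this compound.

mol C = 9.53 / 44.01 = 0.2165; mass C = 0.2165 × 12.01 = 2.601 g
mol H = 2 × (1.95 / 18.02) = 0.2164; mass H = 0.2164 × 1.008 = 0.2182 g
Divide by the smallest (0.2164 mol H): C 1.001, H 1.000
≈ 1:1 → CH

CH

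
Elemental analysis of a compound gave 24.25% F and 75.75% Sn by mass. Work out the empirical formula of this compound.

F2Sn

Assume 100 g: 24.25 g F, 75.75 g Sn.
n(F) = 24.25/19.00 = 1.276, n(Sn) = 75.75/118.71 = 0.6381
Divide by the smallest (0.6381 mol Sn): F 2.000, Sn 1.000
Ratio ≈ 2:1, so the empirical formula is F2Sn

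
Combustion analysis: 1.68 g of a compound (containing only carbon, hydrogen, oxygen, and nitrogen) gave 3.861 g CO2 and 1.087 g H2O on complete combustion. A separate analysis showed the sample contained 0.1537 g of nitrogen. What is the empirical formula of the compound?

mol C = 3.861 / 44.01 = 0.08773; mass C = 0.08773 × 12.01 = 1.054 g
mol H = 2 × (1.087 / 18.02) = 0.1206; mass H = 0.1206 × 1.008 = 0.1216 g
mol N = 0.1537 / 14.01 = 0.01097
mass O = 1.68 − (1.329) = 0.3511 g → mol O = 0.02194
Divide by the smallest (0.01097 mol N): C 7.997, H 10.997, N 1.000, O 2.000
→ C8H11NO2

C8H11NO2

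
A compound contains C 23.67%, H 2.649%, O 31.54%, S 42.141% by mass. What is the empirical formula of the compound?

C3H4O3S2

Assume 100 g: 23.67 g C, 2.649 g H, 31.54 g O, 42.141 g S.
C: 23.67 g ÷ 12.01 g/mol = 1.971 mol
H: 2.649 g ÷ 1.008 g/mol = 2.628 mol
O: 31.54 g ÷ 16.00 g/mol = 1.971 mol
S: 42.141 g ÷ 32.07 g/mol = 1.314 mol
Ratios (÷ 1.314): C 1.500, H 2.000, O 1.500, S 1.000
Multiply by 2: C 3.00, H 4.00, O 3.00, S 2.00 → C3H4O3S2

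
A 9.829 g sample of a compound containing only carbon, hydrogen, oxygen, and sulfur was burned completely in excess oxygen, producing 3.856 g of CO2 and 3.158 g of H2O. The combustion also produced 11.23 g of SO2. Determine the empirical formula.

mol C = 3.856 / 44.01 = 0.08762; mass C = 0.08762 × 12.01 = 1.052 g
mol H = 2 × (3.158 / 18.02) = 0.3505; mass H = 0.3505 × 1.008 = 0.3533 g
mol S = 11.23 / 64.07 = 0.1753; mass S = 5.621 g
mass O = 9.829 − (7.027) = 2.802 g → mol O = 0.1751
Divide by the smallest (0.08762 mol C): C 1.000, H 4.000, O 1.999, S 2.001
Ratio ≈ 1:4:2:2, so the empirical formula is CH4O2S2

CH4O2S2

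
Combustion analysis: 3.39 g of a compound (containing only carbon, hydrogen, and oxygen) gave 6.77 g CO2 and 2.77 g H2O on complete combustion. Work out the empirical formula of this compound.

C2H4O

mol C = 6.77 / 44.01 = 0.1538; mass C = 0.1538 × 12.01 = 1.847 g
mol H = 2 × (2.77 / 18.02) = 0.3074; mass H = 0.3074 × 1.008 = 0.3099 g
mass O = 3.39 − (2.157) = 1.233 g → mol O = 0.07704
Divide by the smallest (0.07704 mol O): C 1.997, H 3.991, O 1.000
Ratio ≈ 2:4:1, so the empirical formula is C2H4O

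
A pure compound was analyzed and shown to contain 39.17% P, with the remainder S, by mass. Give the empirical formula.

Assume 100 g: 39.17 g P, 60.83 g S.
Moles — P: 39.17 / 30.97 = 1.265 mol; S: 60.83 / 32.07 = 1.897 mol
Smallest is P at 1.265 mol; normalising gives P 1.000, S 1.500
Scaling by 2: P 2.00, S 3.00 → P2S3

P2S3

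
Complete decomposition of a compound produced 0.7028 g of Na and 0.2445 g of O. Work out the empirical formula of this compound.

Na2O

n(Na) = 0.7028/22.99 = 0.03057, n(O) = 0.2445/16.00 = 0.01528
Divide by the smallest (0.01528 mol O): Na 2.000, O 1.000
→ Na2O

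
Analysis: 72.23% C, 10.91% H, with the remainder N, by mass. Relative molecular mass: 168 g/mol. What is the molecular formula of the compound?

Assume 100 g: 72.23 g C, 10.91 g H, 16.86 g N.
n(C) = 72.23/12.01 = 6.014, n(H) = 10.91/1.008 = 10.82, n(N) = 16.86/14.01 = 1.203
Ratios (÷ 1.203): C 4.998, H 8.994, N 1.000
Ratio ≈ 5:9:1, so the empirical formula is C5H9N
Empirical-formula mass = 83.13 g/mol
n = 168 / 83.13 = 2.02 ≈ 2
Molecular formula = (C5H9N)×2 = C10H18N2

C10H18N2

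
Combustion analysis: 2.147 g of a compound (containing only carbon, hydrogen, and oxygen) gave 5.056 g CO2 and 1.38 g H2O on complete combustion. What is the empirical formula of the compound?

mol C = 5.056 / 44.01 = 0.1149; mass C = 0.1149 × 12.01 = 1.380 g
mol H = 2 × (1.38 / 18.02) = 0.1532; mass H = 0.1532 × 1.008 = 0.1544 g
mass O = 2.147 − (1.534) = 0.6129 g → mol O = 0.03830
Divide by the smallest (0.0383 mol O): C 2.999, H 3.999, O 1.000
≈ 3:4:1 → C3H4O

C3H4O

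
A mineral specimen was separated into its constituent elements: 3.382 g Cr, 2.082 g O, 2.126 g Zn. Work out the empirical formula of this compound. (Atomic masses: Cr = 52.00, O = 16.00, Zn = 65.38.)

Cr2O4Zn

Moles — Cr: 3.382 / 52.00 = 0.06504 mol; O: 2.082 / 16.00 = 0.1301 mol; Zn: 2.126 / 65.38 = 0.03252 mol
Ratios (÷ 0.03252): Cr 2.000, O 4.002, Zn 1.000
→ Cr2O4Zn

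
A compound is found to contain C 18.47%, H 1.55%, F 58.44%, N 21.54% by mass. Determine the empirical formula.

CHF2N

Assume 100 g: 18.47 g C, 1.55 g H, 58.44 g F, 21.54 g N.
C: 18.47 g ÷ 12.01 g/mol = 1.538 mol
H: 1.55 g ÷ 1.008 g/mol = 1.538 mol
F: 58.44 g ÷ 19.00 g/mol = 3.076 mol
N: 21.54 g ÷ 14.01 g/mol = 1.537 mol
Smallest is N at 1.537 mol; normalising gives C 1.000, H 1.000, F 2.001, N 1.000
→ CHF2N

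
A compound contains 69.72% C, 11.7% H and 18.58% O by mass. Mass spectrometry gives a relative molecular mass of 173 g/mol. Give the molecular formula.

Assume 100 g: 69.72 g C, 11.7 g H, 18.58 g O.
C: 69.72 g ÷ 12.01 g/mol = 5.805 mol
H: 11.7 g ÷ 1.008 g/mol = 11.61 mol
O: 18.58 g ÷ 16.00 g/mol = 1.161 mol
Ratios (÷ 1.161): C 4.999, H 9.995, O 1.000
→ C5H10O
Empirical-formula mass = 86.13 g/mol
n = 173 / 86.13 = 2.01 ≈ 2
Molecular formula = (C5H10O)×2 = C10H20O2

C10H20O2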